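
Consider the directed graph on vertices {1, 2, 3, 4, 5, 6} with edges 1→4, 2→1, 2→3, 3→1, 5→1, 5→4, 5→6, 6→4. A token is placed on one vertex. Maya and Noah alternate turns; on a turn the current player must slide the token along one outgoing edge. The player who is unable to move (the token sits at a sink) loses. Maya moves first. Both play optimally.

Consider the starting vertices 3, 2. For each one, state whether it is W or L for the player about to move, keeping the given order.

3: L, 2: W

Work bottom-up. With no move the player to move loses. Otherwise the position is W if at least one move leads to an L position for the opponent, and L if every move leads to a W.
Every edge goes from a vertex to one that appears earlier in the order 4, 1, 6, 5, 3, 2, so processing vertices in that order labels each vertex after all of its successors.
4: no outgoing edge → L
1: W (go to 4, an L position)
6: W (go to 4, an L position)
5: W (go to 4, an L position)
3: L (sole option 1(W) is W)
2: W (go to 3, an L position)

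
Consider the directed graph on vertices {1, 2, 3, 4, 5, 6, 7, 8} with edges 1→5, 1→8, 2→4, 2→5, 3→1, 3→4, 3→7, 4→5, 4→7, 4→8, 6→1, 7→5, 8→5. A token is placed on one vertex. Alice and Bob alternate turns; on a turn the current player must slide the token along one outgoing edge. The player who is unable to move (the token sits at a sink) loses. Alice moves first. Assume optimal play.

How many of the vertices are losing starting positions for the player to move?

3

Compute win/loss labels from the base case upward. A position with no move is L. Any other position is W if it can reach an L in one move, else L.
Every edge goes from a vertex to one that appears earlier in the order 5, 8, 7, 4, 1, 3, 2, 6, so processing vertices in that order labels each vertex after all of its successors.
5: no outgoing edge → L
8: →5(L), so W
7: →5(L), so W
4: →5(L), so W
1: →5(L), so W
3: →1(W), 4(W), 7(W) — all W, so L
2: →5(L), so W
6: →1(W) only, which is W, so L
The L vertices are 3, 5, 6; that is 3 in all.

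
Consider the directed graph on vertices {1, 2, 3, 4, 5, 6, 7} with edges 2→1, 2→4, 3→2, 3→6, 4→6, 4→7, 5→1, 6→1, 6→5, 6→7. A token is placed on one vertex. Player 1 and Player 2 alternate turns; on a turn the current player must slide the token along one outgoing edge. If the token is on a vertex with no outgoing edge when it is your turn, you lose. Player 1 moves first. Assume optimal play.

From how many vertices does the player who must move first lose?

Positions with no move are L. A position that does have a move is losing for the player to move precisely when every available move leads to a winning position for the opponent. Fill in the labels:
Every edge goes from a vertex to one that appears earlier in the order 7, 1, 5, 6, 4, 2, 3, so processing vertices in that order labels each vertex after all of its successors.
7: no outgoing edge → L
1: no outgoing edge → L
5: →1(L), so W
6: →1(L), so W
4: →7(L), so W
2: →1(L), so W
3: →2(W), 6(W) — all W, so L
The L vertices are 1, 3, 7; that is 3 in all.

3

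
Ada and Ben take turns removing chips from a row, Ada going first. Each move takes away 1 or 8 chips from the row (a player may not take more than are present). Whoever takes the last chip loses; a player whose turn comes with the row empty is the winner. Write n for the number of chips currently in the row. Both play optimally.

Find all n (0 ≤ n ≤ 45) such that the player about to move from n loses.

1, 3, 5, 7, 10, 12, 14, 16, 19, 21, 23, 25, 28, 30, 32, 34, 37, 39, 41, 43

Positions with no move are W. A position that does have a move is losing for the player to move precisely when every available move leads to a winning position for the opponent. Fill in the labels:
n=0: no move; the opponent has just taken the last chip and therefore loses → W
n=1: only reaches 0(W), which is W → L
n=2: reaches L-position 1 → W
n=3: only reaches 2(W), which is W → L
n=4: reaches L-position 3 → W
n=5: only reaches 4(W), which is W → L
n=6: reaches L-position 5 → W
n=7: only reaches 6(W), which is W → L
n=8: reaches L-position 7 → W
n=9: reaches L-position 1 → W
n=10: only reaches 9(W), 2(W), all W → L
n=11: reaches L-position 10 → W
n=12: only reaches 11(W), 4(W), all W → L
n=13: reaches L-position 12 → W
n=14: only reaches 13(W), 6(W), all W → L
n=15: reaches L-position 14 → W
n=16: only reaches 15(W), 8(W), all W → L
n=17: reaches L-position 16 → W
n=18: reaches L-position 10 → W
n=19: only reaches 18(W), 11(W), all W → L
n=20: reaches L-position 19 → W
n=21: only reaches 20(W), 13(W), all W → L
n=22: reaches L-position 21 → W
n=23: only reaches 22(W), 15(W), all W → L
n=24: reaches L-position 23 → W
n=25: only reaches 24(W), 17(W), all W → L
n=26: reaches L-position 25 → W
n=27: reaches L-position 19 → W
n=28: only reaches 27(W), 20(W), all W → L
n=29: reaches L-position 28 → W
n=30: only reaches 29(W), 22(W), all W → L
n=31: reaches L-position 30 → W
n=32: only reaches 31(W), 24(W), all W → L
n=33: reaches L-position 32 → W
n=34: only reaches 33(W), 26(W), all W → L
n=35: reaches L-position 34 → W
n=36: reaches L-position 28 → W
n=37: only reaches 36(W), 29(W), all W → L
n=38: reaches L-position 37 → W
n=39: only reaches 38(W), 31(W), all W → L
n=40: reaches L-position 39 → W
n=41: only reaches 40(W), 33(W), all W → L
n=42: reaches L-position 41 → W
n=43: only reaches 42(W), 35(W), all W → L
n=44: reaches L-position 43 → W
n=45: reaches L-position 37 → W
The losing starting values of n are exactly the entries labelled L in this table (20 of them).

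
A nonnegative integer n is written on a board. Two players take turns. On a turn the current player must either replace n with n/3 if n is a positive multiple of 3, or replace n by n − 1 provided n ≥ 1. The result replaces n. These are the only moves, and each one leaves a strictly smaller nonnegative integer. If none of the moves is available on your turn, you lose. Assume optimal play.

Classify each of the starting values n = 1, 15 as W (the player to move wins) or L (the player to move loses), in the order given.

1: W, 15: L

Build the W/L table. Terminal = L. A non-terminal position is W if it has a move to some L; otherwise it is L.
n=0: no move → L
n=1: →0(L), so W
n=2: →1(W) only, which is W, so L
n=3: →2(L), so W
n=4: →3(W) only, which is W, so L
n=5: →4(L), so W
n=6: →2(L), so W
n=7: →6(W) only, which is W, so L
n=8: →7(L), so W
n=9: →3(W), 8(W) — all W, so L
n=10: →9(L), so W
n=11: →10(W) only, which is W, so L
n=12: →4(L), so W
n=13: →12(W) only, which is W, so L
n=14: →13(L), so W
n=15: →5(W), 14(W) — all W, so L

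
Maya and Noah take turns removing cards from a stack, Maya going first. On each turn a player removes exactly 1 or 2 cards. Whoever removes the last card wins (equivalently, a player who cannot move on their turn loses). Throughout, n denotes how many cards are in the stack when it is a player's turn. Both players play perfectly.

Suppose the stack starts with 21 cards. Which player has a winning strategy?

Noah wins.

Label each position W (a win for the player to move) or L (a loss). A position with no legal move is L; any other position is W exactly when some move reaches an L, and L when every move reaches a W.
n=0: no move → L
n=1: W (go to 0, an L position)
n=2: W (go to 0, an L position)
n=3: L (options 2(W), 1(W) are all W)
n=4: W (go to 3, an L position)
n=5: W (go to 3, an L position)
n=6: L (options 5(W), 4(W) are all W)
n=7: W (go to 6, an L position)
n=8: W (go to 6, an L position)
n=9: L (options 8(W), 7(W) are all W)
n=10: W (go to 9, an L position)
n=11: W (go to 9, an L position)
n=12: L (options 11(W), 10(W) are all W)
n=13: W (go to 12, an L position)
n=14: W (go to 12, an L position)
n=15: L (options 14(W), 13(W) are all W)
n=16: W (go to 15, an L position)
n=17: W (go to 15, an L position)
n=18: L (options 17(W), 16(W) are all W)
n=19: W (go to 18, an L position)
n=20: W (go to 18, an L position)
n=21: L (options 20(W), 19(W) are all W)
Every move from 21 reaches a W position, so the mover loses.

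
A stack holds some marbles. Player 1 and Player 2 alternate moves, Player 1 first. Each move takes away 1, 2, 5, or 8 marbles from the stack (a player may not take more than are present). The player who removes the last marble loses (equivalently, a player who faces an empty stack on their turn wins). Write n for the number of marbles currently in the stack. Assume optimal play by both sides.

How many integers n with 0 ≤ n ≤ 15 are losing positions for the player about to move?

5

Build the W/L table. Terminal = W. A non-terminal position is W if it has a move to some L; otherwise it is L.
n=0: no move; the opponent has just taken the last marble and therefore loses → W
n=1: the only move is to 0(W), a W ⇒ L
n=2: can move to 1, which is L ⇒ W
n=3: can move to 1, which is L ⇒ W
n=4: moves to 3(W), 2(W); every one is W ⇒ L
n=5: can move to 4, which is L ⇒ W
n=6: can move to 4, which is L ⇒ W
n=7: moves to 6(W), 5(W), 2(W); every one is W ⇒ L
n=8: can move to 7, which is L ⇒ W
n=9: can move to 7, which is L ⇒ W
n=10: moves to 9(W), 8(W), 5(W), 2(W); every one is W ⇒ L
n=11: can move to 10, which is L ⇒ W
n=12: can move to 10, which is L ⇒ W
n=13: moves to 12(W), 11(W), 8(W), 5(W); every one is W ⇒ L
n=14: can move to 13, which is L ⇒ W
n=15: can move to 13, which is L ⇒ W
L entries with 0 ≤ n ≤ 15: n = 1, 4, 7, 10, 13; that makes 5.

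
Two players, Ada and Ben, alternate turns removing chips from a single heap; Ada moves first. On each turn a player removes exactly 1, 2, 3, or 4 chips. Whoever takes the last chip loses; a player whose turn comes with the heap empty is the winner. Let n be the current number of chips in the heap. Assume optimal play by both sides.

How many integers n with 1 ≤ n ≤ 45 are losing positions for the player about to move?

Build the W/L table. Terminal = W. A non-terminal position is W if it has a move to some L; otherwise it is L.
n=0: no move; the opponent has just taken the last chip and therefore loses → W
n=1: the only move is to 0(W), a W ⇒ L
n=2: can move to 1, which is L ⇒ W
n=3: can move to 1, which is L ⇒ W
n=4: can move to 1, which is L ⇒ W
n=5: can move to 1, which is L ⇒ W
n=6: moves to 5(W), 4(W), 3(W), 2(W); every one is W ⇒ L
n=7: can move to 6, which is L ⇒ W
n=8: can move to 6, which is L ⇒ W
n=9: can move to 6, which is L ⇒ W
n=10: can move to 6, which is L ⇒ W
n=11: moves to 10(W), 9(W), 8(W), 7(W); every one is W ⇒ L
n=12: can move to 11, which is L ⇒ W
n=13: can move to 11, which is L ⇒ W
n=14: can move to 11, which is L ⇒ W
n=15: can move to 11, which is L ⇒ W
n=16: moves to 15(W), 14(W), 13(W), 12(W); every one is W ⇒ L
n=17: can move to 16, which is L ⇒ W
n=18: can move to 16, which is L ⇒ W
n=19: can move to 16, which is L ⇒ W
n=20: can move to 16, which is L ⇒ W
n=21: moves to 20(W), 19(W), 18(W), 17(W); every one is W ⇒ L
n=22: can move to 21, which is L ⇒ W
n=23: can move to 21, which is L ⇒ W
n=24: can move to 21, which is L ⇒ W
n=25: can move to 21, which is L ⇒ W
n=26: moves to 25(W), 24(W), 23(W), 22(W); every one is W ⇒ L
n=27: can move to 26, which is L ⇒ W
n=28: can move to 26, which is L ⇒ W
n=29: can move to 26, which is L ⇒ W
n=30: can move to 26, which is L ⇒ W
n=31: moves to 30(W), 29(W), 28(W), 27(W); every one is W ⇒ L
n=32: can move to 31, which is L ⇒ W
n=33: can move to 31, which is L ⇒ W
n=34: can move to 31, which is L ⇒ W
n=35: can move to 31, which is L ⇒ W
n=36: moves to 35(W), 34(W), 33(W), 32(W); every one is W ⇒ L
n=37: can move to 36, which is L ⇒ W
n=38: can move to 36, which is L ⇒ W
n=39: can move to 36, which is L ⇒ W
n=40: can move to 36, which is L ⇒ W
n=41: moves to 40(W), 39(W), 38(W), 37(W); every one is W ⇒ L
n=42: can move to 41, which is L ⇒ W
n=43: can move to 41, which is L ⇒ W
n=44: can move to 41, which is L ⇒ W
n=45: can move to 41, which is L ⇒ W
L entries with 1 ≤ n ≤ 45 (the range starts at n=1): n = 1, 6, 11, 16, 21, 26, 31, 36, 41; that makes 9.

9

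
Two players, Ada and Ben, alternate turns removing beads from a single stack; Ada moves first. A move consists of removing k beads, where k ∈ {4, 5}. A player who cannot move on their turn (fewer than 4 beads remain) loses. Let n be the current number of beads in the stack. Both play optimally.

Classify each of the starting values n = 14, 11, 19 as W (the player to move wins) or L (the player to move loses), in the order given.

Use the standard recursion: the mover loses at a terminal position; elsewhere, the mover wins exactly when some move hands the opponent an L position.
n=0: no move → L
n=1: no move → L
n=2: no move → L
n=3: no move → L
n=4: W (go to 0, an L position)
n=5: W (go to 1, an L position)
n=6: W (go to 2, an L position)
n=7: W (go to 3, an L position)
n=8: W (go to 3, an L position)
n=9: L (options 5(W), 4(W) are all W)
n=10: L (options 6(W), 5(W) are all W)
n=11: L (options 7(W), 6(W) are all W)
n=12: L (options 8(W), 7(W) are all W)
n=13: W (go to 9, an L position)
n=14: W (go to 10, an L position)
n=15: W (go to 11, an L position)
n=16: W (go to 12, an L position)
n=17: W (go to 12, an L position)
n=18: L (options 14(W), 13(W) are all W)
n=19: L (options 15(W), 14(W) are all W)

14: W, 11: L, 19: L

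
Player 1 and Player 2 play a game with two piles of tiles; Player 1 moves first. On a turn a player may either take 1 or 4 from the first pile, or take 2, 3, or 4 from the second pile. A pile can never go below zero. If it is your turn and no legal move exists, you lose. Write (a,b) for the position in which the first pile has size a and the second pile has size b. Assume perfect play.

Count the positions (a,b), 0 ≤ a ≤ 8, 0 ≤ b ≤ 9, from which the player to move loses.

34

Build the W/L table. Terminal = L. A non-terminal position is W if it has a move to some L; otherwise it is L.
Every move lowers a or b (never raises either), so fill the grid row by row in increasing a, and left to right within a row: each cell's successors are then already labelled.
      b=0  b=1  b=2  b=3  b=4  b=5  b=6  b=7  b=8  b=9
a=0:    L    L    W    W    W    W    L    L    W    W
a=1:    W    W    L    L    W    W    W    W    L    L
a=2:    L    L    W    W    W    W    L    L    W    W
a=3:    W    W    L    L    W    W    W    W    L    L
a=4:    W    W    W    W    L    L    W    W    W    W
a=5:    L    L    W    W    W    W    L    L    W    W
a=6:    W    W    L    L    W    W    W    W    L    L
a=7:    L    L    W    W    W    W    L    L    W    W
a=8:    W    W    L    L    W    W    W    W    L    L
Cells with no legal move (terminal, hence L): (0,0), (0,1).
The remaining L cells, each justified by listing all of its moves:
(0,6): L (options (0,4)(W), (0,3)(W), (0,2)(W) are all W)
(0,7): L (options (0,5)(W), (0,4)(W), (0,3)(W) are all W)
(1,2): L (options (0,2)(W), (1,0)(W) are all W)
(1,3): L (options (0,3)(W), (1,1)(W), (1,0)(W) are all W)
(1,8): L (options (0,8)(W), (1,6)(W), (1,5)(W), (1,4)(W) are all W)
(1,9): L (options (0,9)(W), (1,7)(W), (1,6)(W), (1,5)(W) are all W)
(2,0): L (sole option (1,0)(W) is W)
(2,1): L (sole option (1,1)(W) is W)
(2,6): L (options (1,6)(W), (2,4)(W), (2,3)(W), (2,2)(W) are all W)
(2,7): L (options (1,7)(W), (2,5)(W), (2,4)(W), (2,3)(W) are all W)
(3,2): L (options (2,2)(W), (3,0)(W) are all W)
(3,3): L (options (2,3)(W), (3,1)(W), (3,0)(W) are all W)
(3,8): L (options (2,8)(W), (3,6)(W), (3,5)(W), (3,4)(W) are all W)
(3,9): L (options (2,9)(W), (3,7)(W), (3,6)(W), (3,5)(W) are all W)
(4,4): L (options (3,4)(W), (0,4)(W), (4,2)(W), (4,1)(W), (4,0)(W) are all W)
(4,5): L (options (3,5)(W), (0,5)(W), (4,3)(W), (4,2)(W), (4,1)(W) are all W)
(5,0): L (options (4,0)(W), (1,0)(W) are all W)
(5,1): L (options (4,1)(W), (1,1)(W) are all W)
(5,6): L (options (4,6)(W), (1,6)(W), (5,4)(W), (5,3)(W), (5,2)(W) are all W)
(5,7): L (options (4,7)(W), (1,7)(W), (5,5)(W), (5,4)(W), (5,3)(W) are all W)
(6,2): L (options (5,2)(W), (2,2)(W), (6,0)(W) are all W)
(6,3): L (options (5,3)(W), (2,3)(W), (6,1)(W), (6,0)(W) are all W)
(6,8): L (options (5,8)(W), (2,8)(W), (6,6)(W), (6,5)(W), (6,4)(W) are all W)
(6,9): L (options (5,9)(W), (2,9)(W), (6,7)(W), (6,6)(W), (6,5)(W) are all W)
(7,0): L (options (6,0)(W), (3,0)(W) are all W)
(7,1): L (options (6,1)(W), (3,1)(W) are all W)
(7,6): L (options (6,6)(W), (3,6)(W), (7,4)(W), (7,3)(W), (7,2)(W) are all W)
(7,7): L (options (6,7)(W), (3,7)(W), (7,5)(W), (7,4)(W), (7,3)(W) are all W)
(8,2): L (options (7,2)(W), (4,2)(W), (8,0)(W) are all W)
(8,3): L (options (7,3)(W), (4,3)(W), (8,1)(W), (8,0)(W) are all W)
(8,8): L (options (7,8)(W), (4,8)(W), (8,6)(W), (8,5)(W), (8,4)(W) are all W)
(8,9): L (options (7,9)(W), (4,9)(W), (8,7)(W), (8,6)(W), (8,5)(W) are all W)
Every other cell has at least one move into one of the L cells above, so it is W.
L cells per row: a=0: 4, a=1: 4, a=2: 4, a=3: 4, a=4: 2, a=5: 4, a=6: 4, a=7: 4, a=8: 4; total 34.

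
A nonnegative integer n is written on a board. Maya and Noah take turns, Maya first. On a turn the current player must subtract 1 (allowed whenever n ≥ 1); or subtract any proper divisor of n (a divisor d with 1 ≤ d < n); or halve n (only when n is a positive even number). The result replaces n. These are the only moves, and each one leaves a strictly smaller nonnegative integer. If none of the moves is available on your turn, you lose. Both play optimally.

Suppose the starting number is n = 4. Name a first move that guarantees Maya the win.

Move to 2.

Label each position W (a win for the player to move) or L (a loss). A position with no legal move is L; any other position is W exactly when some move reaches an L, and L when every move reaches a W.
n=0: no move → L
n=1: W (go to 0, an L position)
n=2: L (sole option 1(W) is W)
n=3: W (go to 2, an L position)
n=4: W (go to 2, an L position)
From 4, the L positions reachable in one move are: 2.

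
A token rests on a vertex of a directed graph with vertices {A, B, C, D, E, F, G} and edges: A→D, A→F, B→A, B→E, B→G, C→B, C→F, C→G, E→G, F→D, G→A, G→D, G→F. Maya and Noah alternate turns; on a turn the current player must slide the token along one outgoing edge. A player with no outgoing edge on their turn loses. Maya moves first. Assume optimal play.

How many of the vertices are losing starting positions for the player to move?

Classify positions by backward induction: terminal positions (no move available) are L. From any other position, the mover wins iff some move reaches an L.
Every edge goes from a vertex to one that appears earlier in the order D, F, A, G, E, B, C, so processing vertices in that order labels each vertex after all of its successors.
D: no outgoing edge → L
F: reaches L-position D → W
A: reaches L-position D → W
G: reaches L-position D → W
E: only reaches G(W), which is W → L
B: reaches L-position E → W
C: only reaches B(W), G(W), F(W), all W → L
The L vertices are C, D, E; that is 3 in all.

3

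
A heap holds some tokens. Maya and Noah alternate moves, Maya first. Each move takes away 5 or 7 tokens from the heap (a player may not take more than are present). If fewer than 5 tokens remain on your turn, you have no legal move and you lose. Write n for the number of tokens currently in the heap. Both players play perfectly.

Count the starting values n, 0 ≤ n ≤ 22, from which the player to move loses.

Work bottom-up. With no move the player to move loses. Otherwise the position is W if at least one move leads to an L position for the opponent, and L if every move leads to a W.
n=0: no move → L
n=1: no move → L
n=2: no move → L
n=3: no move → L
n=4: no move → L
n=5: W (go to 0, an L position)
n=6: W (go to 1, an L position)
n=7: W (go to 2, an L position)
n=8: W (go to 3, an L position)
n=9: W (go to 4, an L position)
n=10: W (go to 3, an L position)
n=11: W (go to 4, an L position)
n=12: L (options 7(W), 5(W) are all W)
n=13: L (options 8(W), 6(W) are all W)
n=14: L (options 9(W), 7(W) are all W)
n=15: L (options 10(W), 8(W) are all W)
n=16: L (options 11(W), 9(W) are all W)
n=17: W (go to 12, an L position)
n=18: W (go to 13, an L position)
n=19: W (go to 14, an L position)
n=20: W (go to 15, an L position)
n=21: W (go to 16, an L position)
n=22: W (go to 15, an L position)
L entries with 0 ≤ n ≤ 22: n = 0, 1, 2, 3, 4, 12, 13, 14, 15, 16; that makes 10.

10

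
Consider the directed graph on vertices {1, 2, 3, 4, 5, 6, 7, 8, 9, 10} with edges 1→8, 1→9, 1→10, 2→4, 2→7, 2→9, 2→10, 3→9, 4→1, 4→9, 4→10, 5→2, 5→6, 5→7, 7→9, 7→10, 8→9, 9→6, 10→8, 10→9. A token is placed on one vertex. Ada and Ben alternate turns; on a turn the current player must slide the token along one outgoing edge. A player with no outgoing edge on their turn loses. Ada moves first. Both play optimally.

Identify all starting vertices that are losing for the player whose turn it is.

3, 4, 6, 7, 8

Compute win/loss labels from the base case upward. A position with no move is L. Any other position is W if it can reach an L in one move, else L.
Every edge goes from a vertex to one that appears earlier in the order 6, 9, 8, 10, 1, 4, 7, 3, 2, 5, so processing vertices in that order labels each vertex after all of its successors.
6: no outgoing edge → L
9: W (go to 6, an L position)
8: L (sole option 9(W) is W)
10: W (go to 8, an L position)
1: W (go to 8, an L position)
4: L (options 1(W), 10(W), 9(W) are all W)
7: L (options 10(W), 9(W) are all W)
3: L (sole option 9(W) is W)
2: W (go to 7, an L position)
5: W (go to 7, an L position)
The losing starting vertices are exactly the entries labelled L in this table (5 of them).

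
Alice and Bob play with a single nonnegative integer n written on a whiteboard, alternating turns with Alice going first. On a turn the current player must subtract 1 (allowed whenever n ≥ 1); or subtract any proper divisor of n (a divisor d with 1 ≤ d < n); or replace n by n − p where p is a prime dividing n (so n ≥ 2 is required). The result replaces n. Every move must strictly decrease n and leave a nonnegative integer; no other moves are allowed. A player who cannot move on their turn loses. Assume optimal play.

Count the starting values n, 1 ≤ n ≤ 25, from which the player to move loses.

Work bottom-up. With no move the player to move loses. Otherwise the position is W if at least one move leads to an L position for the opponent, and L if every move leads to a W.
n=0: no move → L
n=1: W (go to 0, an L position)
n=2: W (go to 0, an L position)
n=3: W (go to 0, an L position)
n=4: L (options 2(W), 3(W) are all W)
n=5: W (go to 0, an L position)
n=6: W (go to 4, an L position)
n=7: W (go to 0, an L position)
n=8: W (go to 4, an L position)
n=9: L (options 6(W), 8(W) are all W)
n=10: W (go to 9, an L position)
n=11: W (go to 0, an L position)
n=12: W (go to 9, an L position)
n=13: W (go to 0, an L position)
n=14: L (options 7(W), 12(W), 13(W) are all W)
n=15: W (go to 14, an L position)
n=16: W (go to 14, an L position)
n=17: W (go to 0, an L position)
n=18: W (go to 9, an L position)
n=19: W (go to 0, an L position)
n=20: L (options 10(W), 15(W), 16(W), 18(W), 19(W) are all W)
n=21: W (go to 14, an L position)
n=22: W (go to 20, an L position)
n=23: W (go to 0, an L position)
n=24: W (go to 20, an L position)
n=25: W (go to 20, an L position)
L entries with 1 ≤ n ≤ 25 (n=0 is outside the asked range and is not counted): n = 4, 9, 14, 20; that makes 4.

4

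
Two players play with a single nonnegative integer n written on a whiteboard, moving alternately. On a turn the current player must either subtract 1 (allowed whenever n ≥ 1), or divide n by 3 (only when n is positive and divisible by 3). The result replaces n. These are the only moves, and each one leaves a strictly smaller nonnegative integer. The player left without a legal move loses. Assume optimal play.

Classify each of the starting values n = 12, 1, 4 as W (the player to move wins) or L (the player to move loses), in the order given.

12: W, 1: W, 4: L

Build the W/L table. Terminal = L. A non-terminal position is W if it has a move to some L; otherwise it is L.
n=0: no move → L
n=1: reaches L-position 0 → W
n=2: only reaches 1(W), which is W → L
n=3: reaches L-position 2 → W
n=4: only reaches 3(W), which is W → L
n=5: reaches L-position 4 → W
n=6: reaches L-position 2 → W
n=7: only reaches 6(W), which is W → L
n=8: reaches L-position 7 → W
n=9: only reaches 3(W), 8(W), all W → L
n=10: reaches L-position 9 → W
n=11: only reaches 10(W), which is W → L
n=12: reaches L-position 4 → W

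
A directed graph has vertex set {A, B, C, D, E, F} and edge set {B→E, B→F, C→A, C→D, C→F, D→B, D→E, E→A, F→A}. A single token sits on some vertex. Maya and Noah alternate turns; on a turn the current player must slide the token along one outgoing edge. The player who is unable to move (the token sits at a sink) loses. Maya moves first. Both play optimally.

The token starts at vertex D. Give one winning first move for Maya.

Move to B.

Build the W/L table. Terminal = L. A non-terminal position is W if it has a move to some L; otherwise it is L.
Every edge goes from a vertex to one that appears earlier in the order A, F, E, B, D, C, so processing vertices in that order labels each vertex after all of its successors.
A: no outgoing edge → L
F: →A(L), so W
E: →A(L), so W
B: →E(W), F(W) — all W, so L
D: →B(L), so W
C: →A(L), so W
From D, the L positions reachable in one move are: B.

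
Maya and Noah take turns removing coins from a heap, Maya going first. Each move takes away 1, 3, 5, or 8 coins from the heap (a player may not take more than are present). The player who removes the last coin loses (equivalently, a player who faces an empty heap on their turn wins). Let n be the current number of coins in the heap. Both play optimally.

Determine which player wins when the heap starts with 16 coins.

Noah wins.

Classify positions by backward induction: terminal positions (no move available) are W. From any other position, the mover wins iff some move reaches an L.
n=0: no move; the opponent has just taken the last coin and therefore loses → W
n=1: the only move is to 0(W), a W ⇒ L
n=2: can move to 1, which is L ⇒ W
n=3: moves to 2(W), 0(W); every one is W ⇒ L
n=4: can move to 3, which is L ⇒ W
n=5: moves to 4(W), 2(W), 0(W); every one is W ⇒ L
n=6: can move to 5, which is L ⇒ W
n=7: moves to 6(W), 4(W), 2(W); every one is W ⇒ L
n=8: can move to 7, which is L ⇒ W
n=9: can move to 1, which is L ⇒ W
n=10: can move to 7, which is L ⇒ W
n=11: can move to 3, which is L ⇒ W
n=12: can move to 7, which is L ⇒ W
n=13: can move to 5, which is L ⇒ W
n=14: moves to 13(W), 11(W), 9(W), 6(W); every one is W ⇒ L
n=15: can move to 14, which is L ⇒ W
n=16: moves to 15(W), 13(W), 11(W), 8(W); every one is W ⇒ L
The starting position 16 is L: whatever Maya does, the opponent receives a W position.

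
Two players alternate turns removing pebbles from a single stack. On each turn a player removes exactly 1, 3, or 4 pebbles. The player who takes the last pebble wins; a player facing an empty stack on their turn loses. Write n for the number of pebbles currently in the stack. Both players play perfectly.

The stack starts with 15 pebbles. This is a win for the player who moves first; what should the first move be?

Remove 1, leaving 14.

Work bottom-up. With no move the player to move loses. Otherwise the position is W if at least one move leads to an L position for the opponent, and L if every move leads to a W.
n=0: no move → L
n=1: reaches L-position 0 → W
n=2: only reaches 1(W), which is W → L
n=3: reaches L-position 2 → W
n=4: reaches L-position 0 → W
n=5: reaches L-position 2 → W
n=6: reaches L-position 2 → W
n=7: only reaches 6(W), 4(W), 3(W), all W → L
n=8: reaches L-position 7 → W
n=9: only reaches 8(W), 6(W), 5(W), all W → L
n=10: reaches L-position 9 → W
n=11: reaches L-position 7 → W
n=12: reaches L-position 9 → W
n=13: reaches L-position 9 → W
n=14: only reaches 13(W), 11(W), 10(W), all W → L
n=15: reaches L-position 14 → W
From 15, the L positions reachable in one move are: 14.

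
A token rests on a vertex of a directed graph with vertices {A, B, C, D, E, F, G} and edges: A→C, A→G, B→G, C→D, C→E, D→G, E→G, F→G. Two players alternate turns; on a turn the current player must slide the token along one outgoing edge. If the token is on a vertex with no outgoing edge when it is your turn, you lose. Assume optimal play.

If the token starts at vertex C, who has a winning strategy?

Build the W/L table. Terminal = L. A non-terminal position is W if it has a move to some L; otherwise it is L.
Every edge goes from a vertex to one that appears earlier in the order G, E, D, B, C, F, A, so processing vertices in that order labels each vertex after all of its successors.
G: no outgoing edge → L
E: reaches L-position G → W
D: reaches L-position G → W
B: reaches L-position G → W
C: only reaches D(W), E(W), all W → L
F: reaches L-position G → W
A: reaches L-position C → W
The starting position C is L: whatever the player to move does, the opponent receives a W position.

The second player wins.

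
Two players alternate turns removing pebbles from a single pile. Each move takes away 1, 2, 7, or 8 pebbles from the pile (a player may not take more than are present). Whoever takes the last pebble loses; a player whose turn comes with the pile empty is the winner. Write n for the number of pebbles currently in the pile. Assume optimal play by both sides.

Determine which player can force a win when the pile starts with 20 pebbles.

The first player wins.

Classify positions by backward induction: terminal positions (no move available) are W. From any other position, the mover wins iff some move reaches an L.
n=0: no move; the opponent has just taken the last pebble and therefore loses → W
n=1: →0(W) only, which is W, so L
n=2: →1(L), so W
n=3: →1(L), so W
n=4: →3(W), 2(W) — all W, so L
n=5: →4(L), so W
n=6: →4(L), so W
n=7: →6(W), 5(W), 0(W) — all W, so L
n=8: →7(L), so W
n=9: →7(L), so W
n=10: →9(W), 8(W), 3(W), 2(W) — all W, so L
n=11: →10(L), so W
n=12: →10(L), so W
n=13: →12(W), 11(W), 6(W), 5(W) — all W, so L
n=14: →13(L), so W
n=15: →13(L), so W
n=16: →15(W), 14(W), 9(W), 8(W) — all W, so L
n=17: →16(L), so W
n=18: →16(L), so W
n=19: →18(W), 17(W), 12(W), 11(W) — all W, so L
n=20: →19(L), so W
The starting position 20 is W: the player to move should remove 1, leaving 19, handing over an L position.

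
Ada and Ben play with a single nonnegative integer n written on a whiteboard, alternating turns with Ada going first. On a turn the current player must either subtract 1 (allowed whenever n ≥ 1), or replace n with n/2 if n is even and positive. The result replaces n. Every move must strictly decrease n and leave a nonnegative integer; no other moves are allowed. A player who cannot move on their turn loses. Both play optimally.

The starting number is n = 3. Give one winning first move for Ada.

Move to 2.

Positions with no move are L. A position that does have a move is losing for the player to move precisely when every available move leads to a winning position for the opponent. Fill in the labels:
n=0: no move → L
n=1: reaches L-position 0 → W
n=2: only reaches 1(W), which is W → L
n=3: reaches L-position 2 → W
From 3, the L positions reachable in one move are: 2.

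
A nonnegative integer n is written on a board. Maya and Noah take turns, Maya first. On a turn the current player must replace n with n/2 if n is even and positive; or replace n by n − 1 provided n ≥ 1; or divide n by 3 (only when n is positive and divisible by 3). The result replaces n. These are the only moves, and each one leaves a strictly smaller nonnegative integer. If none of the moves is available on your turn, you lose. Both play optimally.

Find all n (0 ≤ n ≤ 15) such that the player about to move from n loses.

Compute win/loss labels from the base case upward. A position with no move is L. Any other position is W if it can reach an L in one move, else L.
n=0: no move → L
n=1: reaches L-position 0 → W
n=2: only reaches 1(W), which is W → L
n=3: reaches L-position 2 → W
n=4: reaches L-position 2 → W
n=5: only reaches 4(W), which is W → L
n=6: reaches L-position 2 → W
n=7: only reaches 6(W), which is W → L
n=8: reaches L-position 7 → W
n=9: only reaches 3(W), 8(W), all W → L
n=10: reaches L-position 5 → W
n=11: only reaches 10(W), which is W → L
n=12: reaches L-position 11 → W
n=13: only reaches 12(W), which is W → L
n=14: reaches L-position 7 → W
n=15: reaches L-position 5 → W
The losing starting values of n are exactly the entries labelled L in this table (7 of them).

0, 2, 5, 7, 9, 11, 13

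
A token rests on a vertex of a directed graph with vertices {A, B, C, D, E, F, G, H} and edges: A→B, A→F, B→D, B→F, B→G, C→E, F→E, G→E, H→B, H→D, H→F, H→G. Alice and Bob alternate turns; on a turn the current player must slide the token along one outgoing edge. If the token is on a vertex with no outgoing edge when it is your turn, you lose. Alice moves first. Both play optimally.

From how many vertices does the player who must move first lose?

Positions with no move are L. A position that does have a move is losing for the player to move precisely when every available move leads to a winning position for the opponent. Fill in the labels:
Every edge goes from a vertex to one that appears earlier in the order D, E, F, G, B, H, A, C, so processing vertices in that order labels each vertex after all of its successors.
D: no outgoing edge → L
E: no outgoing edge → L
F: W (go to E, an L position)
G: W (go to E, an L position)
B: W (go to D, an L position)
H: W (go to D, an L position)
A: L (options B(W), F(W) are all W)
C: W (go to E, an L position)
The L vertices are A, D, E; that is 3 in all.

3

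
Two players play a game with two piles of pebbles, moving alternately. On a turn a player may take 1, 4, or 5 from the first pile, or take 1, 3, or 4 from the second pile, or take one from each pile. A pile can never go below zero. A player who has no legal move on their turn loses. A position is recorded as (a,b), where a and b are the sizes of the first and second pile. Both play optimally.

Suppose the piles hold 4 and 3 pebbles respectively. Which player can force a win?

The second player wins.

Build the W/L table. Terminal = L. A non-terminal position is W if it has a move to some L; otherwise it is L.
No move ever increases a pile, so every position that can arise here has a ≤ 4 and b ≤ 3; it is enough to label the cells with 0 ≤ a ≤ 4 and 0 ≤ b ≤ 3.
Every move lowers a or b (never raises either), so fill the grid row by row in increasing a, and left to right within a row: each cell's successors are then already labelled.
      b=0  b=1  b=2  b=3
a=0:    L    W    L    W
a=1:    W    W    W    W
a=2:    L    W    L    W
a=3:    W    W    W    W
a=4:    W    L    W    L
Cells with no legal move (terminal, hence L): (0,0).
The remaining L cells, each justified by listing all of its moves:
(0,2): the only move is to (0,1)(W), a W ⇒ L
(2,0): the only move is to (1,0)(W), a W ⇒ L
(2,2): moves to (1,2)(W), (2,1)(W), (1,1)(W); every one is W ⇒ L
(4,1): moves to (3,1)(W), (0,1)(W), (4,0)(W), (3,0)(W); every one is W ⇒ L
(4,3): moves to (3,3)(W), (0,3)(W), (4,2)(W), (4,0)(W), (3,2)(W); every one is W ⇒ L
Every other cell has at least one move into one of the L cells above, so it is W.
The starting position (4,3) is L: whatever the player to move does, the opponent receives a W position.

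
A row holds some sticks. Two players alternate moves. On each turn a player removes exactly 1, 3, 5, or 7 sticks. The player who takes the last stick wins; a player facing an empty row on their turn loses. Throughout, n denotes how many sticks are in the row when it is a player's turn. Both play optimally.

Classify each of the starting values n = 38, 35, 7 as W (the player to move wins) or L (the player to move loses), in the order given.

38: L, 35: W, 7: W

Classify positions by backward induction: terminal positions (no move available) are L. From any other position, the mover wins iff some move reaches an L.
n=0: no move → L
n=1: can move to 0, which is L ⇒ W
n=2: the only move is to 1(W), a W ⇒ L
n=3: can move to 2, which is L ⇒ W
n=4: moves to 3(W), 1(W); every one is W ⇒ L
n=5: can move to 4, which is L ⇒ W
n=6: moves to 5(W), 3(W), 1(W); every one is W ⇒ L
n=7: can move to 6, which is L ⇒ W
n=8: moves to 7(W), 5(W), 3(W), 1(W); every one is W ⇒ L
n=9: can move to 8, which is L ⇒ W
n=10: moves to 9(W), 7(W), 5(W), 3(W); every one is W ⇒ L
n=11: can move to 10, which is L ⇒ W
n=12: moves to 11(W), 9(W), 7(W), 5(W); every one is W ⇒ L
n=13: can move to 12, which is L ⇒ W
n=14: moves to 13(W), 11(W), 9(W), 7(W); every one is W ⇒ L
n=15: can move to 14, which is L ⇒ W
n=16: moves to 15(W), 13(W), 11(W), 9(W); every one is W ⇒ L
n=17: can move to 16, which is L ⇒ W
n=18: moves to 17(W), 15(W), 13(W), 11(W); every one is W ⇒ L
n=19: can move to 18, which is L ⇒ W
n=20: moves to 19(W), 17(W), 15(W), 13(W); every one is W ⇒ L
n=21: can move to 20, which is L ⇒ W
n=22: moves to 21(W), 19(W), 17(W), 15(W); every one is W ⇒ L
n=23: can move to 22, which is L ⇒ W
n=24: moves to 23(W), 21(W), 19(W), 17(W); every one is W ⇒ L
n=25: can move to 24, which is L ⇒ W
n=26: moves to 25(W), 23(W), 21(W), 19(W); every one is W ⇒ L
n=27: can move to 26, which is L ⇒ W
n=28: moves to 27(W), 25(W), 23(W), 21(W); every one is W ⇒ L
n=29: can move to 28, which is L ⇒ W
n=30: moves to 29(W), 27(W), 25(W), 23(W); every one is W ⇒ L
n=31: can move to 30, which is L ⇒ W
n=32: moves to 31(W), 29(W), 27(W), 25(W); every one is W ⇒ L
n=33: can move to 32, which is L ⇒ W
n=34: moves to 33(W), 31(W), 29(W), 27(W); every one is W ⇒ L
n=35: can move to 34, which is L ⇒ W
n=36: moves to 35(W), 33(W), 31(W), 29(W); every one is W ⇒ L
n=37: can move to 36, which is L ⇒ W
n=38: moves to 37(W), 35(W), 33(W), 31(W); every one is W ⇒ L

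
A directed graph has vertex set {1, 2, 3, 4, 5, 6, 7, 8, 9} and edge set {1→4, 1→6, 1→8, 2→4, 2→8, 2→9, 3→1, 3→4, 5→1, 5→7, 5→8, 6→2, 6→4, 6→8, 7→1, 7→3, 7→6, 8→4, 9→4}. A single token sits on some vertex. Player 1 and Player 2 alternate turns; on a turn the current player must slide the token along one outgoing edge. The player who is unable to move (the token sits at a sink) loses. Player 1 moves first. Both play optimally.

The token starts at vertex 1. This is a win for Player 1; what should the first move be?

Compute win/loss labels from the base case upward. A position with no move is L. Any other position is W if it can reach an L in one move, else L.
Every edge goes from a vertex to one that appears earlier in the order 4, 8, 9, 2, 6, 1, 3, 7, 5, so processing vertices in that order labels each vertex after all of its successors.
4: no outgoing edge → L
8: reaches L-position 4 → W
9: reaches L-position 4 → W
2: reaches L-position 4 → W
6: reaches L-position 4 → W
1: reaches L-position 4 → W
3: reaches L-position 4 → W
7: only reaches 3(W), 1(W), 6(W), all W → L
5: reaches L-position 7 → W
From 1, the L positions reachable in one move are: 4.

Move to 4.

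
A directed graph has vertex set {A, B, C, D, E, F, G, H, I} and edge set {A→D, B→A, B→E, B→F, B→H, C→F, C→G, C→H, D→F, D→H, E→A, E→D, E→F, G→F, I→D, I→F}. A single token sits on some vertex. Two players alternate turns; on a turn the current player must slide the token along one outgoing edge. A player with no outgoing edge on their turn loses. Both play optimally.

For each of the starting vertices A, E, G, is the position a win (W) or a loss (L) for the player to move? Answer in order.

Positions with no move are L. A position that does have a move is losing for the player to move precisely when every available move leads to a winning position for the opponent. Fill in the labels:
Every edge goes from a vertex to one that appears earlier in the order F, H, D, A, E, G, I, B, C, so processing vertices in that order labels each vertex after all of its successors.
F: no outgoing edge → L
H: no outgoing edge → L
D: reaches L-position H → W
A: only reaches D(W), which is W → L
E: reaches L-position A → W
G: reaches L-position F → W
I: reaches L-position F → W
B: reaches L-position A → W
C: reaches L-position H → W

A: L, E: W, G: W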